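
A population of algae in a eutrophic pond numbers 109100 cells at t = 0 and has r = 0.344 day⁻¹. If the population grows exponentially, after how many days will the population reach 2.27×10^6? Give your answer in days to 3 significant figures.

8.82 days

Set N₀·e^(rt) = 2.27×10^6: e^(0.344·t) = 2.27×10^6/109100 = 20.807.
0.344·t = ln(20.807) = 3.0353, so t = 3.0353/0.344 = 8.8235.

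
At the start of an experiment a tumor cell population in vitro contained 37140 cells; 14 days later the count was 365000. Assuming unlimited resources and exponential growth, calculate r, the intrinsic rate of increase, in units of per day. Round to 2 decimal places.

0.16 per day

From N(t) = N₀·e^(rt): e^(r·14) = 365000/37140 = 9.8277.
r·14 = ln(9.8277) = 2.2852, so r = 2.2852/14 = 0.16323.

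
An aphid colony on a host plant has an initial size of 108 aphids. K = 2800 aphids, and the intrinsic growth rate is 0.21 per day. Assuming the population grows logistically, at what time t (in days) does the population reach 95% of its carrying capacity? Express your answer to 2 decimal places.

29.33 days

A = (K − N₀)/N₀ = (2800 − 108)/108 = 24.926.
Solve 2800/(1 + 24.926·e^(−0.21t)) = 2660: 1 + 24.926·e^(−0.21t) = 1.0526, so e^(−0.21t) = 0.00211152.
−0.21·t = ln(0.00211152) = -6.1603, so t = 6.1603/0.21 = 29.335.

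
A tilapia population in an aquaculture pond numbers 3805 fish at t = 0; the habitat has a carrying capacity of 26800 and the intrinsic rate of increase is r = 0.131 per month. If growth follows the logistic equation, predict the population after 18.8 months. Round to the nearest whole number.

17691 fish

A = (K − N₀)/N₀ = (26800 − 3805)/3805 = 6.0434.
N(t) = K/(1 + A·e^(−rt)) = 26800/(1 + 6.0434×e^(−0.131×18.8)).
e^(−2.463) = 0.085196; denominator = 1 + 6.0434×0.085196 = 1.5149.
N = 26800/1.5149 = 17691.3.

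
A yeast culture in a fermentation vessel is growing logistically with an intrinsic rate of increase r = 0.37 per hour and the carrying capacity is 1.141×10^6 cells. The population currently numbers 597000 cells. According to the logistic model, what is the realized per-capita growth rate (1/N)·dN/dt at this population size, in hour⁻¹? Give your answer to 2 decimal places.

0.18 per hour

(1/N)·dN/dt = r(1 − N/K) = 0.37 × (1 − 597000/1.141×10^6).
= 0.37 × 0.47677 = 0.17641.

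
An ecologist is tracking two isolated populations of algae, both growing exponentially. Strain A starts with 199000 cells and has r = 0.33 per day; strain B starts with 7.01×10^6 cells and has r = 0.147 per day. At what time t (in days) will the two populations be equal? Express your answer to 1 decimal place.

19.5 days

Set 199000·e^(0.33t) = 7.01×10^6·e^(0.147t).
e^((0.33 − 0.147)t) = 7.01×10^6/199000 → e^(0.183·t) = 35.226.
0.183·t = ln(35.226) = 3.5618, so t = 3.5618/0.183 = 19.463.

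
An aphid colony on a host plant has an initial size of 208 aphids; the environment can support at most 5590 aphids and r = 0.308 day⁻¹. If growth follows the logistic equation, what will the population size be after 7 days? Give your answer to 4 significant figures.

A = (K − N₀)/N₀ = (5590 − 208)/208 = 25.875.
N(t) = K/(1 + A·e^(−rt)) = 5590/(1 + 25.875×e^(−0.308×7)).
e^(−2.156) = 0.11579; denominator = 1 + 25.875×0.11579 = 3.996.
N = 5590/3.996 = 1398.9.

1399 aphids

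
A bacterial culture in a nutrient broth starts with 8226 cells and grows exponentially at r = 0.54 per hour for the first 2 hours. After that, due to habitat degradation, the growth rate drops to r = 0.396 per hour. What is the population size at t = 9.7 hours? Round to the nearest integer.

511067 cells

Phase 1: N(2) = 8226·e^(0.54×2) = 8226·e^1.08 = 24222.9.
Phase 2 runs for 9.7 − 2 = 7.7 hours at r = 0.396.
N(9.7) = 24222.9·e^(0.396×7.7) = 24222.9·e^3.049 = 511067.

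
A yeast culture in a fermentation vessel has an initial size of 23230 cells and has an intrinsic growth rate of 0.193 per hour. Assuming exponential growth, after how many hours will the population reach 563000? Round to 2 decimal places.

16.52 hours

Set N₀·e^(rt) = 563000: e^(0.193·t) = 563000/23230 = 24.236.
0.193·t = ln(24.236) = 3.1878, so t = 3.1878/0.193 = 16.517.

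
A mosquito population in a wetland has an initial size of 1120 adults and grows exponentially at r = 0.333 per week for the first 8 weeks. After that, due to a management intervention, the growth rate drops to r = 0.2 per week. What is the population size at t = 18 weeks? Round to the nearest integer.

Phase 1: N(8) = 1120·e^(0.333×8) = 1120·e^2.664 = 16076.
Phase 2 runs for 18 − 8 = 10 weeks at r = 0.2.
N(18) = 16076·e^(0.2×10) = 16076·e^2 = 118787.

118787 adults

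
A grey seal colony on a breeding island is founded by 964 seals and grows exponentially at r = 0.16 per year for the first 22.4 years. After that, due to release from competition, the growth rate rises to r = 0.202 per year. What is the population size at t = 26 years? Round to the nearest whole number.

Phase 1: N(22.4) = 964·e^(0.16×22.4) = 964·e^3.584 = 34720.7.
Phase 2 runs for 26 − 22.4 = 3.6 years at r = 0.202.
N(26) = 34720.7·e^(0.202×3.6) = 34720.7·e^0.7272 = 71846.8.

71847 seals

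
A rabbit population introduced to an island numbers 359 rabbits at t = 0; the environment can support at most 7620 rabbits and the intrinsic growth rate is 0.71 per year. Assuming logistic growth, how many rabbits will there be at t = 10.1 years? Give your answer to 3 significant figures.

7500 rabbits

A = (K − N₀)/N₀ = (7620 − 359)/359 = 20.226.
N(t) = K/(1 + A·e^(−rt)) = 7620/(1 + 20.226×e^(−0.71×10.1)).
e^(−7.171) = 0.00076855; denominator = 1 + 20.226×0.00076855 = 1.0155.
N = 7620/1.0155 = 7503.36.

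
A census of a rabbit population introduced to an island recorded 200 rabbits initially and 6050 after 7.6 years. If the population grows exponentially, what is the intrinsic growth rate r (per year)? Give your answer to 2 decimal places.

0.45 per year

From N(t) = N₀·e^(rt): e^(r·7.6) = 6050/200 = 30.25.
r·7.6 = ln(30.25) = 3.4095, so r = 3.4095/7.6 = 0.44862.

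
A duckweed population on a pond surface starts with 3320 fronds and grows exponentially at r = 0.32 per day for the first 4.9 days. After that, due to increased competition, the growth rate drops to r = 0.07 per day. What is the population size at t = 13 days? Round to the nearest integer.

Phase 1: N(4.9) = 3320·e^(0.32×4.9) = 3320·e^1.568 = 15926.2.
Phase 2 runs for 13 − 4.9 = 8.1 days at r = 0.07.
N(13) = 15926.2·e^(0.07×8.1) = 15926.2·e^0.567 = 28077.4.

28077 fronds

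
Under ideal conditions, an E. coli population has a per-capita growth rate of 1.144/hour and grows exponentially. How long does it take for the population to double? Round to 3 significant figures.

Doubling time t_d = ln(2)/r = 0.6931/1.144 = 0.6059.

0.606 hours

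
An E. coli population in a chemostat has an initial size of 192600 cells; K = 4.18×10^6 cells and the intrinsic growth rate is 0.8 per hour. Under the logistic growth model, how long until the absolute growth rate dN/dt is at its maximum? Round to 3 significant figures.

Logistic growth is fastest at N = K/2 = 2.09×10^6.
A = (K − N₀)/N₀ = 20.703. Set K/(1 + A·e^(−rt)) = K/2 → A·e^(−rt) = 1.
e^(−0.8t) = 1/20.703 = 0.0483022, so t = ln(20.703)/0.8 = 3.0303/0.8 = 3.7878.

3.79 hours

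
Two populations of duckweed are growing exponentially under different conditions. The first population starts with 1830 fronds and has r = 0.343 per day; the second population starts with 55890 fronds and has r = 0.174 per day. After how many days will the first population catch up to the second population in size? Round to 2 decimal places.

20.23 days

Set 1830·e^(0.343t) = 55890·e^(0.174t).
e^((0.343 − 0.174)t) = 55890/1830 → e^(0.169·t) = 30.541.
0.169·t = ln(30.541) = 3.4191, so t = 3.4191/0.169 = 20.231.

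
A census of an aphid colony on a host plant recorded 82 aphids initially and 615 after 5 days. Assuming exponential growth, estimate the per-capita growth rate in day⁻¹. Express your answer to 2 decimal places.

0.40 per day

From N(t) = N₀·e^(rt): e^(r·5) = 615/82 = 7.5.
r·5 = ln(7.5) = 2.0149, so r = 2.0149/5 = 0.40298.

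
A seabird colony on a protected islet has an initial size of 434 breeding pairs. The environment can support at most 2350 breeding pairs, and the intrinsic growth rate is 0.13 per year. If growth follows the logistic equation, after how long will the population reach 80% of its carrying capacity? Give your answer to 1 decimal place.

22.1 years

A = (K − N₀)/N₀ = (2350 − 434)/434 = 4.4147.
Solve 2350/(1 + 4.4147·e^(−0.13t)) = 1880: 1 + 4.4147·e^(−0.13t) = 1.25, so e^(−0.13t) = 0.0566284.
−0.13·t = ln(0.0566284) = -2.8712, so t = 2.8712/0.13 = 22.086.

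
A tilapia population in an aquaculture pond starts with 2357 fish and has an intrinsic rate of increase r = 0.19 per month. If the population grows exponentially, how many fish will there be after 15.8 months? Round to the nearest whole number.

47436 fish

N(t) = N₀·e^(rt) = 2357 × e^(0.19×15.8) = 2357 × e^3.002.
e^3.002 ≈ 20.126, so N ≈ 2357 × 20.126 = 47436.4.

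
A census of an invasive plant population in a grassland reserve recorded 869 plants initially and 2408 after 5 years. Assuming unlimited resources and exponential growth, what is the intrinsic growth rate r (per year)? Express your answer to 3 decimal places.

0.204 per year

From N(t) = N₀·e^(rt): e^(r·5) = 2408/869 = 2.771.
r·5 = ln(2.771) = 1.0192, so r = 1.0192/5 = 0.20384.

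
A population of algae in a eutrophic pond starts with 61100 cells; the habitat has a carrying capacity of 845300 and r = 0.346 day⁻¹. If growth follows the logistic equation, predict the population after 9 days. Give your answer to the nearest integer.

538355 cells

A = (K − N₀)/N₀ = (845300 − 61100)/61100 = 12.835.
N(t) = K/(1 + A·e^(−rt)) = 845300/(1 + 12.835×e^(−0.346×9)).
e^(−3.114) = 0.044423; denominator = 1 + 12.835×0.044423 = 1.5702.
N = 845300/1.5702 = 538355.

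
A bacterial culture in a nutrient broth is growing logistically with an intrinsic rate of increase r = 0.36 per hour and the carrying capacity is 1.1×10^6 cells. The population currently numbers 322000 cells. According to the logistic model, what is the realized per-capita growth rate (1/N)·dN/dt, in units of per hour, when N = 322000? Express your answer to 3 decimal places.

0.255 per hour

(1/N)·dN/dt = r(1 − N/K) = 0.36 × (1 − 322000/1.1×10^6).
= 0.36 × 0.70727 = 0.25462.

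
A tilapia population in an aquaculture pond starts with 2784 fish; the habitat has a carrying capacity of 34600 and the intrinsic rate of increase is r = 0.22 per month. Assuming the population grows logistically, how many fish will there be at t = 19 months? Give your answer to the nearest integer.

A = (K − N₀)/N₀ = (34600 − 2784)/2784 = 11.428.
N(t) = K/(1 + A·e^(−rt)) = 34600/(1 + 11.428×e^(−0.22×19)).
e^(−4.18) = 0.015299; denominator = 1 + 11.428×0.015299 = 1.1748.
N = 34600/1.1748 = 29451.

29451 fish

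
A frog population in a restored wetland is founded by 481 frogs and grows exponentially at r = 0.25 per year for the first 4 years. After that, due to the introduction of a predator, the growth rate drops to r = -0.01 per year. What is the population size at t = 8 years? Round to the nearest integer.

1256 frogs

Phase 1: N(4) = 481·e^(0.25×4) = 481·e^1 = 1307.49.
Phase 2 runs for 8 − 4 = 4 years at r = -0.01.
N(8) = 1307.49·e^(-0.01×4) = 1307.49·e^-0.04 = 1256.23.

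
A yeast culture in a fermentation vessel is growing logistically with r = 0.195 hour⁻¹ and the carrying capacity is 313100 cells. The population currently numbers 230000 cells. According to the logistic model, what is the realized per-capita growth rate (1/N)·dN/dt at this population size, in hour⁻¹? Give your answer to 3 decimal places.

(1/N)·dN/dt = r(1 − N/K) = 0.195 × (1 − 230000/313100).
= 0.195 × 0.26541 = 0.051755.

0.052 per hour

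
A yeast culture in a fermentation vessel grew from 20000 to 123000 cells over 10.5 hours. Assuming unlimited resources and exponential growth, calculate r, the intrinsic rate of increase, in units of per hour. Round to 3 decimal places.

0.173 per hour

From N(t) = N₀·e^(rt): e^(r·10.5) = 123000/20000 = 6.15.
r·10.5 = ln(6.15) = 1.8165, so r = 1.8165/10.5 = 0.173.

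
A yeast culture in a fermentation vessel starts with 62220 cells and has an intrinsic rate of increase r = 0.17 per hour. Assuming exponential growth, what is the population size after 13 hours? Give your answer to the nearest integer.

N(t) = N₀·e^(rt) = 62220 × e^(0.17×13) = 62220 × e^2.21.
e^2.21 ≈ 9.1157, so N ≈ 62220 × 9.1157 = 567180.

567180 cells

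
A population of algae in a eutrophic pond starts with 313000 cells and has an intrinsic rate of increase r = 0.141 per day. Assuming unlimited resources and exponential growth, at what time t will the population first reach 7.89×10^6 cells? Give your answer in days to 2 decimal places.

Set N₀·e^(rt) = 7.89×10^6: e^(0.141·t) = 7.89×10^6/313000 = 25.208.
0.141·t = ln(25.208) = 3.2271, so t = 3.2271/0.141 = 22.888.

22.89 days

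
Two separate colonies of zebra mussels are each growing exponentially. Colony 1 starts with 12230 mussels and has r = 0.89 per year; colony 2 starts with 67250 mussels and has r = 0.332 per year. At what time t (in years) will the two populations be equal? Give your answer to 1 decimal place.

3.1 years

Set 12230·e^(0.89t) = 67250·e^(0.332t).
e^((0.89 − 0.332)t) = 67250/12230 → e^(0.558·t) = 5.4988.
0.558·t = ln(5.4988) = 1.7045, so t = 1.7045/0.558 = 3.0547.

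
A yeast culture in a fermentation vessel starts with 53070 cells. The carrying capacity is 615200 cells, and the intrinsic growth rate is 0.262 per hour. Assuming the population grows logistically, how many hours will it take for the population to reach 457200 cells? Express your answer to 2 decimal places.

13.06 hours

A = (K − N₀)/N₀ = (615200 − 53070)/53070 = 10.592.
Solve 615200/(1 + 10.592·e^(−0.262t)) = 457200: 1 + 10.592·e^(−0.262t) = 1.3456, so e^(−0.262t) = 0.032626.
−0.262·t = ln(0.032626) = -3.4226, so t = 3.4226/0.262 = 13.064.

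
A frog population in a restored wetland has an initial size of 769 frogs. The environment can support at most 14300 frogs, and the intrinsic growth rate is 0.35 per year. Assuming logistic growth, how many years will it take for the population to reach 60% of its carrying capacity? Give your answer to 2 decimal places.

A = (K − N₀)/N₀ = (14300 − 769)/769 = 17.596.
Solve 14300/(1 + 17.596·e^(−0.35t)) = 8580: 1 + 17.596·e^(−0.35t) = 1.6667, so e^(−0.35t) = 0.0378883.
−0.35·t = ln(0.0378883) = -3.2731, so t = 3.2731/0.35 = 9.3518.

9.35 years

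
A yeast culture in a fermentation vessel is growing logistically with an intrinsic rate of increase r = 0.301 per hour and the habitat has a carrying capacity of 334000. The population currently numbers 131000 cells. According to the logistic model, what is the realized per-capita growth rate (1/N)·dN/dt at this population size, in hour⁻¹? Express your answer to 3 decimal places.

0.183 per hour

(1/N)·dN/dt = r(1 − N/K) = 0.301 × (1 − 131000/334000).
= 0.301 × 0.60778 = 0.18294.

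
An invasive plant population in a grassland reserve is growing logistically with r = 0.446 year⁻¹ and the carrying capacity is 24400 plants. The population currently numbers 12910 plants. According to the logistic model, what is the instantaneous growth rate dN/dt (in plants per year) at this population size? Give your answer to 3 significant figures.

dN/dt = rN(1 − N/K) = 0.446 × 12910 × (1 − 12910/24400).
1 − 12910/24400 = 0.4709; dN/dt = 0.446 × 12910 × 0.4709 = 2711.4.

2710 plants per year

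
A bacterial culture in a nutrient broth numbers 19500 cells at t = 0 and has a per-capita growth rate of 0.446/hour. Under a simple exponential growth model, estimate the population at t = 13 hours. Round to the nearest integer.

6427973 cells

N(t) = N₀·e^(rt) = 19500 × e^(0.446×13) = 19500 × e^5.798.
e^5.798 ≈ 329.64, so N ≈ 19500 × 329.64 = 6.427973×10^6.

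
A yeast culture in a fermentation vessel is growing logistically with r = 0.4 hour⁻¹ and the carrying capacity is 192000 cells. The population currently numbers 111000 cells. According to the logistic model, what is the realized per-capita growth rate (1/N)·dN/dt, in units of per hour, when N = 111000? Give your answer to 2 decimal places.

0.17 per hour

(1/N)·dN/dt = r(1 − N/K) = 0.4 × (1 − 111000/192000).
= 0.4 × 0.42188 = 0.16875.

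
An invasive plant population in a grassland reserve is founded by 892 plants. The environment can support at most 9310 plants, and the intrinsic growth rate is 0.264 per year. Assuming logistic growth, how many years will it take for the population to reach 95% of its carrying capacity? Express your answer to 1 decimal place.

A = (K − N₀)/N₀ = (9310 − 892)/892 = 9.4372.
Solve 9310/(1 + 9.4372·e^(−0.264t)) = 8844.5: 1 + 9.4372·e^(−0.264t) = 1.0526, so e^(−0.264t) = 0.00557702.
−0.264·t = ln(0.00557702) = -5.1891, so t = 5.1891/0.264 = 19.656.

19.7 years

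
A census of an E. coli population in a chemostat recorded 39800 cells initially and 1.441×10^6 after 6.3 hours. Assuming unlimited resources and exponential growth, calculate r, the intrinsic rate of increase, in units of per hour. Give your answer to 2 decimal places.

0.57 per hour

From N(t) = N₀·e^(rt): e^(r·6.3) = 1.441×10^6/39800 = 36.206.
r·6.3 = ln(36.206) = 3.5892, so r = 3.5892/6.3 = 0.56972.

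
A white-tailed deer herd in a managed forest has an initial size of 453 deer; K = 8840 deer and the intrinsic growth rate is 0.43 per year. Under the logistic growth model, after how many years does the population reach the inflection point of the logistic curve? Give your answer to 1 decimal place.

Logistic growth is fastest at N = K/2 = 4420.
A = (K − N₀)/N₀ = 18.514. Set K/(1 + A·e^(−rt)) = K/2 → A·e^(−rt) = 1.
e^(−0.43t) = 1/18.514 = 0.0540122, so t = ln(18.514)/0.43 = 2.9185/0.43 = 6.7873.

6.8 years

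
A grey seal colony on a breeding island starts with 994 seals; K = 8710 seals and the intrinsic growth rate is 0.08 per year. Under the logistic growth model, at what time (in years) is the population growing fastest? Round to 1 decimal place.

Logistic growth is fastest at N = K/2 = 4355.
A = (K − N₀)/N₀ = 7.7626. Set K/(1 + A·e^(−rt)) = K/2 → A·e^(−rt) = 1.
e^(−0.08t) = 1/7.7626 = 0.128823, so t = ln(7.7626)/0.08 = 2.0493/0.08 = 25.616.

25.6 years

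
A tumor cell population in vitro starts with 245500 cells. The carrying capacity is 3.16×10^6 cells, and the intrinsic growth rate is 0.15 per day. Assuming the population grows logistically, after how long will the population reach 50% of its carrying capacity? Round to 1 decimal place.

A = (K − N₀)/N₀ = (3.16×10^6 − 245500)/245500 = 11.872.
Solve 3.16×10^6/(1 + 11.872·e^(−0.15t)) = 1.58×10^6: 1 + 11.872·e^(−0.15t) = 2, so e^(−0.15t) = 0.084234.
−0.15·t = ln(0.084234) = -2.4742, so t = 2.4742/0.15 = 16.494.

16.5 days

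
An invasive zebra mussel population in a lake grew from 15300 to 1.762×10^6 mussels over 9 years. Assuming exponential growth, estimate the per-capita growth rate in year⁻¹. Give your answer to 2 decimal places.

0.53 per year

From N(t) = N₀·e^(rt): e^(r·9) = 1.762×10^6/15300 = 115.16.
r·9 = ln(115.16) = 4.7464, so r = 4.7464/9 = 0.52737.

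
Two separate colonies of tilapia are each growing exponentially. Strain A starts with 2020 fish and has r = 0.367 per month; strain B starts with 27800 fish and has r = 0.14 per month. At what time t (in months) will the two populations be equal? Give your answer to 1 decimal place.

Set 2020·e^(0.367t) = 27800·e^(0.14t).
e^((0.367 − 0.14)t) = 27800/2020 → e^(0.227·t) = 13.762.
0.227·t = ln(13.762) = 2.6219, so t = 2.6219/0.227 = 11.55.

11.6 months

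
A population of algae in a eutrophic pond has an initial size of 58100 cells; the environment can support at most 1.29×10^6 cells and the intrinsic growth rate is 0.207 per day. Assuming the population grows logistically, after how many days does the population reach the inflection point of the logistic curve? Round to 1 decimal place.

Logistic growth is fastest at N = K/2 = 645000.
A = (K − N₀)/N₀ = 21.203. Set K/(1 + A·e^(−rt)) = K/2 → A·e^(−rt) = 1.
e^(−0.207t) = 1/21.203 = 0.0471629, so t = ln(21.203)/0.207 = 3.0541/0.207 = 14.754.

14.8 days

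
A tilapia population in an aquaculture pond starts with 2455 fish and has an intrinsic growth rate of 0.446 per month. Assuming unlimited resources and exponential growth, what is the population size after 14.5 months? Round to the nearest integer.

1579916 fish

N(t) = N₀·e^(rt) = 2455 × e^(0.446×14.5) = 2455 × e^6.467.
e^6.467 ≈ 643.55, so N ≈ 2455 × 643.55 = 1.579916×10^6.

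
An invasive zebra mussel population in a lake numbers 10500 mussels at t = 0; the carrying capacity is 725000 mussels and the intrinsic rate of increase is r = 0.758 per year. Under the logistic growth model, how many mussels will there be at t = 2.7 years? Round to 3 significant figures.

A = (K − N₀)/N₀ = (725000 − 10500)/10500 = 68.048.
N(t) = K/(1 + A·e^(−rt)) = 725000/(1 + 68.048×e^(−0.758×2.7)).
e^(−2.047) = 0.12917; denominator = 1 + 68.048×0.12917 = 9.7899.
N = 725000/9.7899 = 74055.6.

74100 mussels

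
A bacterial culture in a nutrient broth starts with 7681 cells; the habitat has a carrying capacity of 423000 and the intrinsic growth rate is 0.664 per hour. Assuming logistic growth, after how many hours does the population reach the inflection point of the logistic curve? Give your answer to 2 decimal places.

6.01 hours

Logistic growth is fastest at N = K/2 = 211500.
A = (K − N₀)/N₀ = 54.071. Set K/(1 + A·e^(−rt)) = K/2 → A·e^(−rt) = 1.
e^(−0.664t) = 1/54.071 = 0.0184942, so t = ln(54.071)/0.664 = 3.9903/0.664 = 6.0095.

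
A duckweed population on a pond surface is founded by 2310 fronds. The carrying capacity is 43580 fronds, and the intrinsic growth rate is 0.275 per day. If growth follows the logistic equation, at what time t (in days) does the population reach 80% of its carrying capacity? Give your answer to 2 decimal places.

A = (K − N₀)/N₀ = (43580 − 2310)/2310 = 17.866.
Solve 43580/(1 + 17.866·e^(−0.275t)) = 34864: 1 + 17.866·e^(−0.275t) = 1.25, so e^(−0.275t) = 0.0139932.
−0.275·t = ln(0.0139932) = -4.2692, so t = 4.2692/0.275 = 15.524.

15.52 days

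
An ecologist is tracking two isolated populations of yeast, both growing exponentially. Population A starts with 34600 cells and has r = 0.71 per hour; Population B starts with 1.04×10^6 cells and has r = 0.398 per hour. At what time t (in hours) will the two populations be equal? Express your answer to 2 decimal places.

Set 34600·e^(0.71t) = 1.04×10^6·e^(0.398t).
e^((0.71 − 0.398)t) = 1.04×10^6/34600 → e^(0.312·t) = 30.058.
0.312·t = ln(30.058) = 3.4031, so t = 3.4031/0.312 = 10.907.

10.91 hours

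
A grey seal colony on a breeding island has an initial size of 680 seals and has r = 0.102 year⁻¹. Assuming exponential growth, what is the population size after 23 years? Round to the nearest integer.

7102 seals

N(t) = N₀·e^(rt) = 680 × e^(0.102×23) = 680 × e^2.346.
e^2.346 ≈ 10.444, so N ≈ 680 × 10.444 = 7101.72.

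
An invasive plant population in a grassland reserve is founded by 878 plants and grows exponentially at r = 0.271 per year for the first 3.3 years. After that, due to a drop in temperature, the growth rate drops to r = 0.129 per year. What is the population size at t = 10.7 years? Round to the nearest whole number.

Phase 1: N(3.3) = 878·e^(0.271×3.3) = 878·e^0.8943 = 2147.26.
Phase 2 runs for 10.7 − 3.3 = 7.4 years at r = 0.129.
N(10.7) = 2147.26·e^(0.129×7.4) = 2147.26·e^0.9546 = 5577.78.

5578 plants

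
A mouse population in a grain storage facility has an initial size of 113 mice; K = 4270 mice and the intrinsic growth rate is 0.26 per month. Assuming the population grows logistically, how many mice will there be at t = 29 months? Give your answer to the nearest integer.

A = (K − N₀)/N₀ = (4270 − 113)/113 = 36.788.
N(t) = K/(1 + A·e^(−rt)) = 4270/(1 + 36.788×e^(−0.26×29)).
e^(−7.54) = 0.0005314; denominator = 1 + 36.788×0.0005314 = 1.0195.
N = 4270/1.0195 = 4188.13.

4188 mice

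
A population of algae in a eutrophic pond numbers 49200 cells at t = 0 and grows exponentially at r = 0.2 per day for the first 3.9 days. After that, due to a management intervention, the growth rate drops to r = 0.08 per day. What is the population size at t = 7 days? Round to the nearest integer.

Phase 1: N(3.9) = 49200·e^(0.2×3.9) = 49200·e^0.78 = 107328.
Phase 2 runs for 7 − 3.9 = 3.1 days at r = 0.08.
N(7) = 107328·e^(0.08×3.1) = 107328·e^0.248 = 137537.

137537 cells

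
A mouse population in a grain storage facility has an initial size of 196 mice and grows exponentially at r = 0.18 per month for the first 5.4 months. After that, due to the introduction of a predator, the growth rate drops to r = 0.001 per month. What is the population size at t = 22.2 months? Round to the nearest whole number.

Phase 1: N(5.4) = 196·e^(0.18×5.4) = 196·e^0.972 = 518.072.
Phase 2 runs for 22.2 − 5.4 = 16.8 months at r = 0.001.
N(22.2) = 518.072·e^(0.001×16.8) = 518.072·e^0.0168 = 526.849.

527 mice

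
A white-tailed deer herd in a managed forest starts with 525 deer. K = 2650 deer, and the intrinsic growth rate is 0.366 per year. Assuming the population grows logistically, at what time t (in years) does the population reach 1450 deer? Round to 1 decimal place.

4.3 years

A = (K − N₀)/N₀ = (2650 − 525)/525 = 4.0476.
Solve 2650/(1 + 4.0476·e^(−0.366t)) = 1450: 1 + 4.0476·e^(−0.366t) = 1.8276, so e^(−0.366t) = 0.204462.
−0.366·t = ln(0.204462) = -1.5874, so t = 1.5874/0.366 = 4.3371.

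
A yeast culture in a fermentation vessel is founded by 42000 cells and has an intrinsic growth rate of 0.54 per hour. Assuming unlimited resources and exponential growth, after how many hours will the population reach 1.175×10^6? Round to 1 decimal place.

Set N₀·e^(rt) = 1.175×10^6: e^(0.54·t) = 1.175×10^6/42000 = 27.976.
0.54·t = ln(27.976) = 3.3314, so t = 3.3314/0.54 = 6.1692.

6.2 hours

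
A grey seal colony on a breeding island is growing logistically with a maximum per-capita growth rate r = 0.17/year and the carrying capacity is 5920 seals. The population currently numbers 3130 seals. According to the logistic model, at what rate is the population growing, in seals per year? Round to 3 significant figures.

251 seals per year

dN/dt = rN(1 − N/K) = 0.17 × 3130 × (1 − 3130/5920).
1 − 3130/5920 = 0.47128; dN/dt = 0.17 × 3130 × 0.47128 = 250.77.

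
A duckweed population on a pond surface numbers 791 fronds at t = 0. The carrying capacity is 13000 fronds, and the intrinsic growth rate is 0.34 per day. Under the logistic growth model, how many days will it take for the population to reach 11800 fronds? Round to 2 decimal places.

A = (K − N₀)/N₀ = (13000 − 791)/791 = 15.435.
Solve 13000/(1 + 15.435·e^(−0.34t)) = 11800: 1 + 15.435·e^(−0.34t) = 1.1017, so e^(−0.34t) = 0.00658864.
−0.34·t = ln(0.00658864) = -5.0224, so t = 5.0224/0.34 = 14.772.

14.77 days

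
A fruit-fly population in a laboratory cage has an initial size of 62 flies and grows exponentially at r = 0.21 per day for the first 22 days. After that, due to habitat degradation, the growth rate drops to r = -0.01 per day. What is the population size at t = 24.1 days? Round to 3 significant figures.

6160 flies

Phase 1: N(22) = 62·e^(0.21×22) = 62·e^4.62 = 6292.63.
Phase 2 runs for 24.1 − 22 = 2.1 days at r = -0.01.
N(24.1) = 6292.63·e^(-0.01×2.1) = 6292.63·e^-0.021 = 6161.86.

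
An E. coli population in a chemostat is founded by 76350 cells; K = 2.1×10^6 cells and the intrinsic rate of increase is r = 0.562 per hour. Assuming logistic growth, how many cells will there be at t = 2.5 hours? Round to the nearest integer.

A = (K − N₀)/N₀ = (2.1×10^6 − 76350)/76350 = 26.505.
N(t) = K/(1 + A·e^(−rt)) = 2.1×10^6/(1 + 26.505×e^(−0.562×2.5)).
e^(−1.405) = 0.24537; denominator = 1 + 26.505×0.24537 = 7.5034.
N = 2.1×10^6/7.5034 = 279872.

279872 cells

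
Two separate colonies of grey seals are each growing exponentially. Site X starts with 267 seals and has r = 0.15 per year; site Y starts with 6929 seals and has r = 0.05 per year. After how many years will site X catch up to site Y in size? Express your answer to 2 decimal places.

Set 267·e^(0.15t) = 6929·e^(0.05t).
e^((0.15 − 0.05)t) = 6929/267 → e^(0.1·t) = 25.951.
0.1·t = ln(25.951) = 3.2562, so t = 3.2562/0.1 = 32.562.

32.56 years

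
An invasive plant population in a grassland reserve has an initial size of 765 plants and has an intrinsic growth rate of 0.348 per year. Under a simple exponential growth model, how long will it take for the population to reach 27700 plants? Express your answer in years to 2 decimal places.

10.31 years

Set N₀·e^(rt) = 27700: e^(0.348·t) = 27700/765 = 36.209.
0.348·t = ln(36.209) = 3.5893, so t = 3.5893/0.348 = 10.314.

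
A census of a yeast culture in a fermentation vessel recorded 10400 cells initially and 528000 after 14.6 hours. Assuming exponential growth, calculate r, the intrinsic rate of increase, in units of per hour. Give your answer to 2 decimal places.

0.27 per hour

From N(t) = N₀·e^(rt): e^(r·14.6) = 528000/10400 = 50.769.
r·14.6 = ln(50.769) = 3.9273, so r = 3.9273/14.6 = 0.26899.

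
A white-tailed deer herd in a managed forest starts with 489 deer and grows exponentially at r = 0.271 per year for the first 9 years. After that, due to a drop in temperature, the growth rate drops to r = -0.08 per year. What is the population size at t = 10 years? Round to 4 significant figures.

Phase 1: N(9) = 489·e^(0.271×9) = 489·e^2.439 = 5604.71.
Phase 2 runs for 10 − 9 = 1 years at r = -0.08.
N(10) = 5604.71·e^(-0.08×1) = 5604.71·e^-0.08 = 5173.8.

5174 deer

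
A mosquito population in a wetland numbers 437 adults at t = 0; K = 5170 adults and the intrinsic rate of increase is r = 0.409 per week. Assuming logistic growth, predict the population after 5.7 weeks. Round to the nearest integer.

A = (K − N₀)/N₀ = (5170 − 437)/437 = 10.831.
N(t) = K/(1 + A·e^(−rt)) = 5170/(1 + 10.831×e^(−0.409×5.7)).
e^(−2.331) = 0.097169; denominator = 1 + 10.831×0.097169 = 2.0524.
N = 5170/2.0524 = 2518.99.

2519 adults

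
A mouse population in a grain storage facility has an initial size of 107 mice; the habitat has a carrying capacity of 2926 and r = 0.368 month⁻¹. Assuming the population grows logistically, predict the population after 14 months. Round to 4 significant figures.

A = (K − N₀)/N₀ = (2926 − 107)/107 = 26.346.
N(t) = K/(1 + A·e^(−rt)) = 2926/(1 + 26.346×e^(−0.368×14)).
e^(−5.152) = 0.0057878; denominator = 1 + 26.346×0.0057878 = 1.1525.
N = 2926/1.1525 = 2538.86.

2539 mice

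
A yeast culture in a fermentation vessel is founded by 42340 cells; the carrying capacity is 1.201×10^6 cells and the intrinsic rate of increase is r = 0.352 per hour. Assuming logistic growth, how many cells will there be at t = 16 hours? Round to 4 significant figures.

1094000 cells

A = (K − N₀)/N₀ = (1.201×10^6 − 42340)/42340 = 27.366.
N(t) = K/(1 + A·e^(−rt)) = 1.201×10^6/(1 + 27.366×e^(−0.352×16)).
e^(−5.632) = 0.0035814; denominator = 1 + 27.366×0.0035814 = 1.098.
N = 1.201×10^6/1.098 = 1.0938×10^6.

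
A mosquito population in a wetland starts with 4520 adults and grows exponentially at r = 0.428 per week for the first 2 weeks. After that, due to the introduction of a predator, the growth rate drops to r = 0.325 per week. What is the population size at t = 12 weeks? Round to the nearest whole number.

274379 adults

Phase 1: N(2) = 4520·e^(0.428×2) = 4520·e^0.856 = 10638.8.
Phase 2 runs for 12 − 2 = 10 weeks at r = 0.325.
N(12) = 10638.8·e^(0.325×10) = 10638.8·e^3.25 = 274379.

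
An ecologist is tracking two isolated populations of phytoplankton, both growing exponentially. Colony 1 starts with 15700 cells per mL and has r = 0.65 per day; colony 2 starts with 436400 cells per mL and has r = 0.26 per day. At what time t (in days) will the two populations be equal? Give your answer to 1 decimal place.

Set 15700·e^(0.65t) = 436400·e^(0.26t).
e^((0.65 − 0.26)t) = 436400/15700 → e^(0.39·t) = 27.796.
0.39·t = ln(27.796) = 3.3249, so t = 3.3249/0.39 = 8.5254.

8.5 days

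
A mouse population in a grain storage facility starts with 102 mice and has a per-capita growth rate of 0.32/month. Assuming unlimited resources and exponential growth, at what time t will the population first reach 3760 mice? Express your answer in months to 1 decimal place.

11.3 months

Set N₀·e^(rt) = 3760: e^(0.32·t) = 3760/102 = 36.863.
0.32·t = ln(36.863) = 3.6072, so t = 3.6072/0.32 = 11.273.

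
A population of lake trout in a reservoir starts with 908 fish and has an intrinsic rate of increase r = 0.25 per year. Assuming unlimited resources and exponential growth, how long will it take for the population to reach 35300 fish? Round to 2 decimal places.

Set N₀·e^(rt) = 35300: e^(0.25·t) = 35300/908 = 38.877.
0.25·t = ln(38.877) = 3.6604, so t = 3.6604/0.25 = 14.642.

14.64 years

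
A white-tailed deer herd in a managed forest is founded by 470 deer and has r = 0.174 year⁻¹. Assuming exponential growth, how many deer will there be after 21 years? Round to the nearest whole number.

N(t) = N₀·e^(rt) = 470 × e^(0.174×21) = 470 × e^3.654.
e^3.654 ≈ 38.629, so N ≈ 470 × 38.629 = 18155.6.

18156 deer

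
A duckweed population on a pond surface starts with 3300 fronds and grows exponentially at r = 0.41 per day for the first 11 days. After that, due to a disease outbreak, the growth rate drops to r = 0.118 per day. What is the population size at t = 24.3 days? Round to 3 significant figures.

1440000 fronds

Phase 1: N(11) = 3300·e^(0.41×11) = 3300·e^4.51 = 300042.
Phase 2 runs for 24.3 − 11 = 13.3 days at r = 0.118.
N(24.3) = 300042·e^(0.118×13.3) = 300042·e^1.569 = 1.441331×10^6.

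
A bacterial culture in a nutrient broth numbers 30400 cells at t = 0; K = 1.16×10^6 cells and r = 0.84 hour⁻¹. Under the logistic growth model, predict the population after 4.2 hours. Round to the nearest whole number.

554735 cells

A = (K − N₀)/N₀ = (1.16×10^6 − 30400)/30400 = 37.158.
N(t) = K/(1 + A·e^(−rt)) = 1.16×10^6/(1 + 37.158×e^(−0.84×4.2)).
e^(−3.528) = 0.029364; denominator = 1 + 37.158×0.029364 = 2.0911.
N = 1.16×10^6/2.0911 = 554735.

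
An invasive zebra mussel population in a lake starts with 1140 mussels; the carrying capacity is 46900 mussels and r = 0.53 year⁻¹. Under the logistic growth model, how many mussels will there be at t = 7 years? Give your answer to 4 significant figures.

A = (K − N₀)/N₀ = (46900 − 1140)/1140 = 40.14.
N(t) = K/(1 + A·e^(−rt)) = 46900/(1 + 40.14×e^(−0.53×7)).
e^(−3.71) = 0.024478; denominator = 1 + 40.14×0.024478 = 1.9825.
N = 46900/1.9825 = 23656.6.

23660 mussels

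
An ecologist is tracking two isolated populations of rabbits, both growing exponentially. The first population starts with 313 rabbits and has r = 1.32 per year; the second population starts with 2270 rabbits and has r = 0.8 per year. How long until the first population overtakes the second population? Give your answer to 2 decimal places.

Set 313·e^(1.32t) = 2270·e^(0.8t).
e^((1.32 − 0.8)t) = 2270/313 → e^(0.52·t) = 7.2524.
0.52·t = ln(7.2524) = 1.9813, so t = 1.9813/0.52 = 3.8103.

3.81 years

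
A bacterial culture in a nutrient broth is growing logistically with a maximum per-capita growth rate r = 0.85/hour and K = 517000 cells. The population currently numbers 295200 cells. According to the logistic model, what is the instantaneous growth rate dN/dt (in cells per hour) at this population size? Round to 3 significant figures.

dN/dt = rN(1 − N/K) = 0.85 × 295200 × (1 − 295200/517000).
1 − 295200/517000 = 0.42901; dN/dt = 0.85 × 295200 × 0.42901 = 1.07648×10^5.

108000 cells per hour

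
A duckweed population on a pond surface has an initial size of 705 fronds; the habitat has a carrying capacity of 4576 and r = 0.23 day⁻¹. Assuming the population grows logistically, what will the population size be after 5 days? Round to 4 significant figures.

1671 fronds

A = (K − N₀)/N₀ = (4576 − 705)/705 = 5.4908.
N(t) = K/(1 + A·e^(−rt)) = 4576/(1 + 5.4908×e^(−0.23×5)).
e^(−1.15) = 0.31664; denominator = 1 + 5.4908×0.31664 = 2.7386.
N = 4576/2.7386 = 1670.94.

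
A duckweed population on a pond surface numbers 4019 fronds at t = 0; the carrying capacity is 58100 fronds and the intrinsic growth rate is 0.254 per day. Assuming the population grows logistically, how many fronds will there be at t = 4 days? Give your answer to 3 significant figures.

A = (K − N₀)/N₀ = (58100 − 4019)/4019 = 13.456.
N(t) = K/(1 + A·e^(−rt)) = 58100/(1 + 13.456×e^(−0.254×4)).
e^(−1.016) = 0.36204; denominator = 1 + 13.456×0.36204 = 5.8717.
N = 58100/5.8717 = 9894.86.

9890 fronds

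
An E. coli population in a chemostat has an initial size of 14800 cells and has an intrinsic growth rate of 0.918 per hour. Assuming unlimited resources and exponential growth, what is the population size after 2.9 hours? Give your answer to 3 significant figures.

212000 cells

N(t) = N₀·e^(rt) = 14800 × e^(0.918×2.9) = 14800 × e^2.662.
e^2.662 ≈ 14.328, so N ≈ 14800 × 14.328 = 212051.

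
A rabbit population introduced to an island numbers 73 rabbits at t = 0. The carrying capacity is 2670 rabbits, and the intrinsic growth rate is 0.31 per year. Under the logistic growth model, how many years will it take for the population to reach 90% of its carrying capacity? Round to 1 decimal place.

A = (K − N₀)/N₀ = (2670 − 73)/73 = 35.575.
Solve 2670/(1 + 35.575·e^(−0.31t)) = 2403: 1 + 35.575·e^(−0.31t) = 1.1111, so e^(−0.31t) = 0.00312326.
−0.31·t = ln(0.00312326) = -5.7689, so t = 5.7689/0.31 = 18.609.

18.6 years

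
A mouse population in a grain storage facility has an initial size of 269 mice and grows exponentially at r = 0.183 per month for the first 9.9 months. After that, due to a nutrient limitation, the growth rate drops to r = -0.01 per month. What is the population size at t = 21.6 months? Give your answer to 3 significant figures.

Phase 1: N(9.9) = 269·e^(0.183×9.9) = 269·e^1.812 = 1646.51.
Phase 2 runs for 21.6 − 9.9 = 11.7 months at r = -0.01.
N(21.6) = 1646.51·e^(-0.01×11.7) = 1646.51·e^-0.117 = 1464.71.

1460 mice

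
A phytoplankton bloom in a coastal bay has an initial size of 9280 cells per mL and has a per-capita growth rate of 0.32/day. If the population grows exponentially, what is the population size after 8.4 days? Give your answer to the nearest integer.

136437 cells per mL

N(t) = N₀·e^(rt) = 9280 × e^(0.32×8.4) = 9280 × e^2.688.
e^2.688 ≈ 14.702, so N ≈ 9280 × 14.702 = 136437.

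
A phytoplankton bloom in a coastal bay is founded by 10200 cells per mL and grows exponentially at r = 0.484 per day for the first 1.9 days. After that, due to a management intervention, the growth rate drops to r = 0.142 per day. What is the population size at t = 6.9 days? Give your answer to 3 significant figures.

Phase 1: N(1.9) = 10200·e^(0.484×1.9) = 10200·e^0.9196 = 25584.5.
Phase 2 runs for 6.9 − 1.9 = 5 days at r = 0.142.
N(6.9) = 25584.5·e^(0.142×5) = 25584.5·e^0.71 = 52038.7.

52000 cells per mL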